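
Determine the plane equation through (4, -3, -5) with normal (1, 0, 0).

The plane through P with normal n = (a, b, c) satisfies n·(r - P) = 0,
i.e. ax + by + cz = a·x₀ + b·y₀ + c·z₀.
d = 1·4 + 0·(-3) + 0·(-5)
  = 4 + 0 + 0
  = 4
Equation: x = 4

x = 4


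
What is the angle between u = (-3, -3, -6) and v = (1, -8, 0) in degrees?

u·v = (-3)·1 + (-3)·(-8) + (-6)·0 = -3 + 24 + 0 = 21
|u| = √((-3)² + (-3)² + (-6)²) = √54 ≈ 7.348
|v| = √(1² + (-8)² + 0²) = √65 ≈ 8.062
cos θ = (u·v)/(|u||v|) = 21/(7.348·8.062) ≈ 0.3545
θ = arccos(0.3545) ≈ 69.24°

69.24°


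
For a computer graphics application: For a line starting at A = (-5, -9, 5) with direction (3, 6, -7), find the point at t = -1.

P(t) = A + t·d
  = (-5 + 3·(-1), -9 + 6·(-1), 5 + (-7)·(-1))
  = (-5 - 3, -9 - 6, 5 + 7)
  = (-8, -15, 12)

(-8, -15, 12)


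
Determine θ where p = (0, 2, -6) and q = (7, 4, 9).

p·q = 0·7 + 2·4 + (-6)·9 = 0 + 8 - 54 = -46
|p| = √(0² + 2² + (-6)²) = √40 ≈ 6.325
|q| = √(7² + 4² + 9²) = √146 ≈ 12.08
cos θ = (p·q)/(|p||q|) = -46/(6.325·12.08) ≈ -0.6019
θ = arccos(-0.6019) ≈ 127°

127°


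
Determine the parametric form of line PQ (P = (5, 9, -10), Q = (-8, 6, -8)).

Direction vector d = Q - P = (-8 - 5, 6 - 9, -8 + 10) = (-13, -3, 2)
Parametric form r = P + t·d:
x = 5 - 13t, y = 9 - 3t, z = -10 + 2t

x = 5 - 13t, y = 9 - 3t, z = -10 + 2t


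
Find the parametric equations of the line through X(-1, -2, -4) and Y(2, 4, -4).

Direction vector d = Y - X = (2 + 1, 4 + 2, -4 + 4) = (3, 6, 0)
Parametric form r = X + t·d:
x = -1 + 3t, y = -2 + 6t, z = -4

x = -1 + 3t, y = -2 + 6t, z = -4


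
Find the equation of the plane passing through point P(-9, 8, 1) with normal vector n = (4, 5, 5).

The plane through P with normal n = (a, b, c) satisfies n·(r - P) = 0,
i.e. ax + by + cz = a·x₀ + b·y₀ + c·z₀.
d = 4·(-9) + 5·8 + 5·1
  = -36 + 40 + 5
  = 9
Equation: 4x + 5y + 5z = 9

4x + 5y + 5z = 9


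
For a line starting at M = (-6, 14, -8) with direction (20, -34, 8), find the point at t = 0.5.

P(t) = M + t·d
  = (-6 + 20·0.5, 14 + (-34)·0.5, -8 + 8·0.5)
  = (-6 + 10, 14 - 17, -8 + 4)
  = (4, -3, -4)

(4, -3, -4)


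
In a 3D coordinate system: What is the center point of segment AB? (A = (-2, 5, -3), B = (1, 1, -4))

M = ((x₁+x₂)/2, (y₁+y₂)/2, (z₁+z₂)/2)
  = ((-2 + 1)/2, (5 + 1)/2, (-3 - 4)/2)
  = (-1/2, 6/2, -7/2)
  = (-0.5, 3, -3.5)

(-0.5, 3, -3.5)


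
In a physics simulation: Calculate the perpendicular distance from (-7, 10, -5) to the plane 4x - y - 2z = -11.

distance = |a·x₀ + b·y₀ + c·z₀ - d| / √(a² + b² + c²)
  = |4·(-7) + (-1)·10 + (-2)·(-5) - (-11)| / √(4² + (-1)² + (-2)²)
  = |-28 - 10 + 10 + 11| / √(16 + 1 + 4)
  = |-17| / √21
  = 17 / 4.583
  ≈ 3.71

3.71


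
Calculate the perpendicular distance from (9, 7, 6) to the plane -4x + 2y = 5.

distance = |a·x₀ + b·y₀ + c·z₀ - d| / √(a² + b² + c²)
  = |(-4)·9 + 2·7 + 0·6 - 5| / √((-4)² + 2² + 0²)
  = |-36 + 14 + 0 - 5| / √(16 + 4 + 0)
  = |-27| / √20
  = 27 / 4.472
  ≈ 6.037

6.037


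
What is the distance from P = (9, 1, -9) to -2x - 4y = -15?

distance = |a·x₀ + b·y₀ + c·z₀ - d| / √(a² + b² + c²)
  = |(-2)·9 + (-4)·1 + 0·(-9) - (-15)| / √((-2)² + (-4)² + 0²)
  = |-18 - 4 + 0 + 15| / √(4 + 16 + 0)
  = |-7| / √20
  = 7 / 4.472
  ≈ 1.565

1.565


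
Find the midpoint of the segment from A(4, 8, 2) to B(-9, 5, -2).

M = ((x₁+x₂)/2, (y₁+y₂)/2, (z₁+z₂)/2)
  = ((4 - 9)/2, (8 + 5)/2, (2 - 2)/2)
  = (-5/2, 13/2, 0/2)
  = (-2.5, 6.5, 0)

(-2.5, 6.5, 0)


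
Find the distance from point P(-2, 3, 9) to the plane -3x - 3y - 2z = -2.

distance = |a·x₀ + b·y₀ + c·z₀ - d| / √(a² + b² + c²)
  = |(-3)·(-2) + (-3)·3 + (-2)·9 - (-2)| / √((-3)² + (-3)² + (-2)²)
  = |6 - 9 - 18 + 2| / √(9 + 9 + 4)
  = |-19| / √22
  = 19 / 4.69
  ≈ 4.051

4.051


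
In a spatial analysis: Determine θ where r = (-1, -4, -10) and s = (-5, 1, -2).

r·s = (-1)·(-5) + (-4)·1 + (-10)·(-2) = 5 - 4 + 20 = 21
|r| = √((-1)² + (-4)² + (-10)²) = √117 ≈ 10.82
|s| = √((-5)² + 1² + (-2)²) = √30 ≈ 5.477
cos θ = (r·s)/(|r||s|) = 21/(10.82·5.477) ≈ 0.3545
θ = arccos(0.3545) ≈ 69.24°

69.24°


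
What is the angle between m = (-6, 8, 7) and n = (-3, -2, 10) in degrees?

m·n = (-6)·(-3) + 8·(-2) + 7·10 = 18 - 16 + 70 = 72
|m| = √((-6)² + 8² + 7²) = √149 ≈ 12.21
|n| = √((-3)² + (-2)² + 10²) = √113 ≈ 10.63
cos θ = (m·n)/(|m||n|) = 72/(12.21·10.63) ≈ 0.5549
θ = arccos(0.5549) ≈ 56.3°

56.3°


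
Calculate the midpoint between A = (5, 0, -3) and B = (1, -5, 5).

M = ((x₁+x₂)/2, (y₁+y₂)/2, (z₁+z₂)/2)
  = ((5 + 1)/2, (0 - 5)/2, (-3 + 5)/2)
  = (6/2, -5/2, 2/2)
  = (3, -2.5, 1)

(3, -2.5, 1)


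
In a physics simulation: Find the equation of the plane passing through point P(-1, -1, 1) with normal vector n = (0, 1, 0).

The plane through P with normal n = (a, b, c) satisfies n·(r - P) = 0,
i.e. ax + by + cz = a·x₀ + b·y₀ + c·z₀.
d = 0·(-1) + 1·(-1) + 0·1
  = 0 - 1 + 0
  = -1
Equation: y = -1

y = -1


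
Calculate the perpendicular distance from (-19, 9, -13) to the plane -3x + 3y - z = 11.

distance = |a·x₀ + b·y₀ + c·z₀ - d| / √(a² + b² + c²)
  = |(-3)·(-19) + 3·9 + (-1)·(-13) - 11| / √((-3)² + 3² + (-1)²)
  = |57 + 27 + 13 - 11| / √(9 + 9 + 1)
  = |86| / √19
  = 86 / 4.359
  ≈ 19.73

19.73


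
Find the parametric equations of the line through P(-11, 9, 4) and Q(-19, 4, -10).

Direction vector d = Q - P = (-19 + 11, 4 - 9, -10 - 4) = (-8, -5, -14)
Parametric form r = P + t·d:
x = -11 - 8t, y = 9 - 5t, z = 4 - 14t

x = -11 - 8t, y = 9 - 5t, z = 4 - 14t


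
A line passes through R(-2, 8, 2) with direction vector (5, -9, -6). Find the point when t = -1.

P(t) = R + t·d
  = (-2 + 5·(-1), 8 + (-9)·(-1), 2 + (-6)·(-1))
  = (-2 - 5, 8 + 9, 2 + 6)
  = (-7, 17, 8)

(-7, 17, 8)


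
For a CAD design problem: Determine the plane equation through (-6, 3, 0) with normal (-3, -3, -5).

The plane through P with normal n = (a, b, c) satisfies n·(r - P) = 0,
i.e. ax + by + cz = a·x₀ + b·y₀ + c·z₀.
d = (-3)·(-6) + (-3)·3 + (-5)·0
  = 18 - 9 + 0
  = 9
Equation: -3x - 3y - 5z = 9

-3x - 3y - 5z = 9


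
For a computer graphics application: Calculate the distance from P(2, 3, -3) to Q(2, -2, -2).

d = √[(x₂-x₁)² + (y₂-y₁)² + (z₂-z₁)²]
  = √[0² + (-5)² + 1²]
  = √[0 + 25 + 1]
  = √26
  ≈ 5.099

5.099


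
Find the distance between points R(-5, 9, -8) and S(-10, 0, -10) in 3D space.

d = √[(x₂-x₁)² + (y₂-y₁)² + (z₂-z₁)²]
  = √[(-5)² + (-9)² + (-2)²]
  = √[25 + 81 + 4]
  = √110
  ≈ 10.49

10.49


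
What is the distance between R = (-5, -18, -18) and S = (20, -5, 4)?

d = √[(x₂-x₁)² + (y₂-y₁)² + (z₂-z₁)²]
  = √[25² + 13² + 22²]
  = √[625 + 169 + 484]
  = √1278
  ≈ 35.75

35.75


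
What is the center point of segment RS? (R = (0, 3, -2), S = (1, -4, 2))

M = ((x₁+x₂)/2, (y₁+y₂)/2, (z₁+z₂)/2)
  = ((0 + 1)/2, (3 - 4)/2, (-2 + 2)/2)
  = (1/2, -1/2, 0/2)
  = (0.5, -0.5, 0)

(0.5, -0.5, 0)


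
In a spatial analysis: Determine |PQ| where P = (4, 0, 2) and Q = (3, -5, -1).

d = √[(x₂-x₁)² + (y₂-y₁)² + (z₂-z₁)²]
  = √[(-1)² + (-5)² + (-3)²]
  = √[1 + 25 + 9]
  = √35
  ≈ 5.916

5.916


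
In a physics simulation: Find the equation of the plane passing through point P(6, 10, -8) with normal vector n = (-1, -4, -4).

The plane through P with normal n = (a, b, c) satisfies n·(r - P) = 0,
i.e. ax + by + cz = a·x₀ + b·y₀ + c·z₀.
d = (-1)·6 + (-4)·10 + (-4)·(-8)
  = -6 - 40 + 32
  = -14
Equation: -x - 4y - 4z = -14

-x - 4y - 4z = -14


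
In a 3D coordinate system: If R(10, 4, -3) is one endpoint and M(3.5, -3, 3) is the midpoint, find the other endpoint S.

S = 2M - R
  = (2·3.5 - 10, 2·(-3) - 4, 2·3 - (-3))
  = (7 - 10, -6 - 4, 6 + 3)
  = (-3, -10, 9)

(-3, -10, 9)


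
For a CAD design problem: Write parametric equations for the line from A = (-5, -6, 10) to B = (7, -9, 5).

Direction vector d = B - A = (7 + 5, -9 + 6, 5 - 10) = (12, -3, -5)
Parametric form r = A + t·d:
x = -5 + 12t, y = -6 - 3t, z = 10 - 5t

x = -5 + 12t, y = -6 - 3t, z = 10 - 5t


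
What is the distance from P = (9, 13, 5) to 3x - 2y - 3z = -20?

distance = |a·x₀ + b·y₀ + c·z₀ - d| / √(a² + b² + c²)
  = |3·9 + (-2)·13 + (-3)·5 - (-20)| / √(3² + (-2)² + (-3)²)
  = |27 - 26 - 15 + 20| / √(9 + 4 + 9)
  = |6| / √22
  = 6 / 4.69
  ≈ 1.279

1.279


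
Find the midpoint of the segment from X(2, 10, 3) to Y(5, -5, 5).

M = ((x₁+x₂)/2, (y₁+y₂)/2, (z₁+z₂)/2)
  = ((2 + 5)/2, (10 - 5)/2, (3 + 5)/2)
  = (7/2, 5/2, 8/2)
  = (3.5, 2.5, 4)

(3.5, 2.5, 4)


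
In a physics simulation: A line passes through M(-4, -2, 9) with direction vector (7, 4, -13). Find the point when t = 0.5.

P(t) = M + t·d
  = (-4 + 7·0.5, -2 + 4·0.5, 9 + (-13)·0.5)
  = (-4 + 3.5, -2 + 2, 9 - 6.5)
  = (-0.5, 0, 2.5)

(-0.5, 0, 2.5)


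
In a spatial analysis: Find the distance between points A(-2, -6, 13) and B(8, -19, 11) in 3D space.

d = √[(x₂-x₁)² + (y₂-y₁)² + (z₂-z₁)²]
  = √[10² + (-13)² + (-2)²]
  = √[100 + 169 + 4]
  = √273
  ≈ 16.52

16.52


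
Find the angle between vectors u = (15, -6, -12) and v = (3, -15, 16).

u·v = 15·3 + (-6)·(-15) + (-12)·16 = 45 + 90 - 192 = -57
|u| = √(15² + (-6)² + (-12)²) = √405 ≈ 20.12
|v| = √(3² + (-15)² + 16²) = √490 ≈ 22.14
cos θ = (u·v)/(|u||v|) = -57/(20.12·22.14) ≈ -0.128
θ = arccos(-0.128) ≈ 97.35°

97.35°


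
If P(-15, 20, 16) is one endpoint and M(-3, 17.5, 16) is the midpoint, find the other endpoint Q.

Q = 2M - P
  = (2·(-3) - (-15), 2·17.5 - 20, 2·16 - 16)
  = (-6 + 15, 35 - 20, 32 - 16)
  = (9, 15, 16)

(9, 15, 16)


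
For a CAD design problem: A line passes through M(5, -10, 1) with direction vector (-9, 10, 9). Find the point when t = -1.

P(t) = M + t·d
  = (5 + (-9)·(-1), -10 + 10·(-1), 1 + 9·(-1))
  = (5 + 9, -10 - 10, 1 - 9)
  = (14, -20, -8)

(14, -20, -8)


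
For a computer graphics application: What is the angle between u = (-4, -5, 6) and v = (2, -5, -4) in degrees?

u·v = (-4)·2 + (-5)·(-5) + 6·(-4) = -8 + 25 - 24 = -7
|u| = √((-4)² + (-5)² + 6²) = √77 ≈ 8.775
|v| = √(2² + (-5)² + (-4)²) = √45 ≈ 6.708
cos θ = (u·v)/(|u||v|) = -7/(8.775·6.708) ≈ -0.1189
θ = arccos(-0.1189) ≈ 96.83°

96.83°


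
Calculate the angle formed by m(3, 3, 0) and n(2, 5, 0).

m·n = 3·2 + 3·5 + 0·0 = 6 + 15 + 0 = 21
|m| = √(3² + 3² + 0²) = √18 ≈ 4.243
|n| = √(2² + 5² + 0²) = √29 ≈ 5.385
cos θ = (m·n)/(|m||n|) = 21/(4.243·5.385) ≈ 0.9191
θ = arccos(0.9191) ≈ 23.2°

23.2°


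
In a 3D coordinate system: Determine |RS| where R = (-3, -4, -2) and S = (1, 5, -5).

d = √[(x₂-x₁)² + (y₂-y₁)² + (z₂-z₁)²]
  = √[4² + 9² + (-3)²]
  = √[16 + 81 + 9]
  = √106
  ≈ 10.3

10.3


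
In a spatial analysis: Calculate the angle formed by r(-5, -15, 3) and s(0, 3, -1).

r·s = (-5)·0 + (-15)·3 + 3·(-1) = 0 - 45 - 3 = -48
|r| = √((-5)² + (-15)² + 3²) = √259 ≈ 16.09
|s| = √(0² + 3² + (-1)²) = √10 ≈ 3.162
cos θ = (r·s)/(|r||s|) = -48/(16.09·3.162) ≈ -0.9432
θ = arccos(-0.9432) ≈ 160.6°

160.6°


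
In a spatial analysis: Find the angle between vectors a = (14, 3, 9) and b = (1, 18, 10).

a·b = 14·1 + 3·18 + 9·10 = 14 + 54 + 90 = 158
|a| = √(14² + 3² + 9²) = √286 ≈ 16.91
|b| = √(1² + 18² + 10²) = √425 ≈ 20.62
cos θ = (a·b)/(|a||b|) = 158/(16.91·20.62) ≈ 0.4532
θ = arccos(0.4532) ≈ 63.05°

63.05°


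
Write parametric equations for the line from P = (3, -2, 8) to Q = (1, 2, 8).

Direction vector d = Q - P = (1 - 3, 2 + 2, 8 - 8) = (-2, 4, 0)
Parametric form r = P + t·d:
x = 3 - 2t, y = -2 + 4t, z = 8

x = 3 - 2t, y = -2 + 4t, z = 8


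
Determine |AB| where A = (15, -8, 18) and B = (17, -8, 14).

d = √[(x₂-x₁)² + (y₂-y₁)² + (z₂-z₁)²]
  = √[2² + 0² + (-4)²]
  = √[4 + 0 + 16]
  = √20
  ≈ 4.472

4.472


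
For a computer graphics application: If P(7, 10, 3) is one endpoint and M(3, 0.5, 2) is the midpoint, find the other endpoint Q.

Q = 2M - P
  = (2·3 - 7, 2·0.5 - 10, 2·2 - 3)
  = (6 - 7, 1 - 10, 4 - 3)
  = (-1, -9, 1)

(-1, -9, 1)


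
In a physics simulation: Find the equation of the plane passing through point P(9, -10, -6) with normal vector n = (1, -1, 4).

The plane through P with normal n = (a, b, c) satisfies n·(r - P) = 0,
i.e. ax + by + cz = a·x₀ + b·y₀ + c·z₀.
d = 1·9 + (-1)·(-10) + 4·(-6)
  = 9 + 10 - 24
  = -5
Equation: x - y + 4z = -5

x - y + 4z = -5


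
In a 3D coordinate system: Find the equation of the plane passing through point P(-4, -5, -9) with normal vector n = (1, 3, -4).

The plane through P with normal n = (a, b, c) satisfies n·(r - P) = 0,
i.e. ax + by + cz = a·x₀ + b·y₀ + c·z₀.
d = 1·(-4) + 3·(-5) + (-4)·(-9)
  = -4 - 15 + 36
  = 17
Equation: x + 3y - 4z = 17

x + 3y - 4z = 17


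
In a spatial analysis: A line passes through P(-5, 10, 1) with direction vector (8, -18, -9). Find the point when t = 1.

P(t) = P + t·d
  = (-5 + 8·1, 10 + (-18)·1, 1 + (-9)·1)
  = (-5 + 8, 10 - 18, 1 - 9)
  = (3, -8, -8)

(3, -8, -8)


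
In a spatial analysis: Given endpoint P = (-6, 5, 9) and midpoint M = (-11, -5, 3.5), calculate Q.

Q = 2M - P
  = (2·(-11) - (-6), 2·(-5) - 5, 2·3.5 - 9)
  = (-22 + 6, -10 - 5, 7 - 9)
  = (-16, -15, -2)

(-16, -15, -2)


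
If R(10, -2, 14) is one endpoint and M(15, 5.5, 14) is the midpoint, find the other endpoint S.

S = 2M - R
  = (2·15 - 10, 2·5.5 - (-2), 2·14 - 14)
  = (30 - 10, 11 + 2, 28 - 14)
  = (20, 13, 14)

(20, 13, 14)


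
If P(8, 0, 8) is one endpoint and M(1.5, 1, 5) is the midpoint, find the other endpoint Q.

Q = 2M - P
  = (2·1.5 - 8, 2·1 - 0, 2·5 - 8)
  = (3 - 8, 2 + 0, 10 - 8)
  = (-5, 2, 2)

(-5, 2, 2)


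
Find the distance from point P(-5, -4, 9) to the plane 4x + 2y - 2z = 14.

distance = |a·x₀ + b·y₀ + c·z₀ - d| / √(a² + b² + c²)
  = |4·(-5) + 2·(-4) + (-2)·9 - 14| / √(4² + 2² + (-2)²)
  = |-20 - 8 - 18 - 14| / √(16 + 4 + 4)
  = |-60| / √24
  = 60 / 4.899
  ≈ 12.25

12.25


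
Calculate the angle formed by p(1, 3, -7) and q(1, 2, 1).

p·q = 1·1 + 3·2 + (-7)·1 = 1 + 6 - 7 = 0
|p| = √(1² + 3² + (-7)²) = √59 ≈ 7.681
|q| = √(1² + 2² + 1²) = √6 ≈ 2.449
cos θ = (p·q)/(|p||q|) = 0/(7.681·2.449) ≈ 0
θ = arccos(0) ≈ 90°

90°


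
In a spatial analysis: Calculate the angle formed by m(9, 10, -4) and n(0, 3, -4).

m·n = 9·0 + 10·3 + (-4)·(-4) = 0 + 30 + 16 = 46
|m| = √(9² + 10² + (-4)²) = √197 ≈ 14.04
|n| = √(0² + 3² + (-4)²) = √25 ≈ 5
cos θ = (m·n)/(|m||n|) = 46/(14.04·5) ≈ 0.6555
θ = arccos(0.6555) ≈ 49.04°

49.04°


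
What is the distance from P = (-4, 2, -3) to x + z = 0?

distance = |a·x₀ + b·y₀ + c·z₀ - d| / √(a² + b² + c²)
  = |1·(-4) + 0·2 + 1·(-3) - 0| / √(1² + 0² + 1²)
  = |-4 + 0 - 3 + 0| / √(1 + 0 + 1)
  = |-7| / √2
  = 7 / 1.414
  ≈ 4.95

4.95


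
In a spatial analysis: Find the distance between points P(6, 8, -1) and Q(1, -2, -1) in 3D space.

d = √[(x₂-x₁)² + (y₂-y₁)² + (z₂-z₁)²]
  = √[(-5)² + (-10)² + 0²]
  = √[25 + 100 + 0]
  = √125
  ≈ 11.18

11.18


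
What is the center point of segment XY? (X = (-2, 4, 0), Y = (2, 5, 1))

M = ((x₁+x₂)/2, (y₁+y₂)/2, (z₁+z₂)/2)
  = ((-2 + 2)/2, (4 + 5)/2, (0 + 1)/2)
  = (0/2, 9/2, 1/2)
  = (0, 4.5, 0.5)

(0, 4.5, 0.5)


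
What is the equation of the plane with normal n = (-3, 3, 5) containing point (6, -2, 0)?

The plane through P with normal n = (a, b, c) satisfies n·(r - P) = 0,
i.e. ax + by + cz = a·x₀ + b·y₀ + c·z₀.
d = (-3)·6 + 3·(-2) + 5·0
  = -18 - 6 + 0
  = -24
Equation: -3x + 3y + 5z = -24

-3x + 3y + 5z = -24


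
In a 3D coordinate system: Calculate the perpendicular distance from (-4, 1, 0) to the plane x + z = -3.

distance = |a·x₀ + b·y₀ + c·z₀ - d| / √(a² + b² + c²)
  = |1·(-4) + 0·1 + 1·0 - (-3)| / √(1² + 0² + 1²)
  = |-4 + 0 + 0 + 3| / √(1 + 0 + 1)
  = |-1| / √2
  = 1 / 1.414
  ≈ 0.7071

0.7071


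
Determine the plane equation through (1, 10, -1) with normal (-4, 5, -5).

The plane through P with normal n = (a, b, c) satisfies n·(r - P) = 0,
i.e. ax + by + cz = a·x₀ + b·y₀ + c·z₀.
d = (-4)·1 + 5·10 + (-5)·(-1)
  = -4 + 50 + 5
  = 51
Equation: -4x + 5y - 5z = 51

-4x + 5y - 5z = 51


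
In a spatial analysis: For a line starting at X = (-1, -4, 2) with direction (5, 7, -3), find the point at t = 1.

P(t) = X + t·d
  = (-1 + 5·1, -4 + 7·1, 2 + (-3)·1)
  = (-1 + 5, -4 + 7, 2 - 3)
  = (4, 3, -1)

(4, 3, -1)


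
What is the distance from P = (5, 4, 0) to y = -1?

distance = |a·x₀ + b·y₀ + c·z₀ - d| / √(a² + b² + c²)
  = |0·5 + 1·4 + 0·0 - (-1)| / √(0² + 1² + 0²)
  = |0 + 4 + 0 + 1| / √(0 + 1 + 0)
  = |5| / √1
  = 5 / 1
  ≈ 5

5


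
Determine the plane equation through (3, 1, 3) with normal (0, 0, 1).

The plane through P with normal n = (a, b, c) satisfies n·(r - P) = 0,
i.e. ax + by + cz = a·x₀ + b·y₀ + c·z₀.
d = 0·3 + 0·1 + 1·3
  = 0 + 0 + 3
  = 3
Equation: z = 3

z = 3


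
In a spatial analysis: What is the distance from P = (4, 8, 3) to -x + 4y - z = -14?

distance = |a·x₀ + b·y₀ + c·z₀ - d| / √(a² + b² + c²)
  = |(-1)·4 + 4·8 + (-1)·3 - (-14)| / √((-1)² + 4² + (-1)²)
  = |-4 + 32 - 3 + 14| / √(1 + 16 + 1)
  = |39| / √18
  = 39 / 4.243
  ≈ 9.192

9.192


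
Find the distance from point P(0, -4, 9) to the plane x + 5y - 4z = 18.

distance = |a·x₀ + b·y₀ + c·z₀ - d| / √(a² + b² + c²)
  = |1·0 + 5·(-4) + (-4)·9 - 18| / √(1² + 5² + (-4)²)
  = |0 - 20 - 36 - 18| / √(1 + 25 + 16)
  = |-74| / √42
  = 74 / 6.481
  ≈ 11.42

11.42


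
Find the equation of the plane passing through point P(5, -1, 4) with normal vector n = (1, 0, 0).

The plane through P with normal n = (a, b, c) satisfies n·(r - P) = 0,
i.e. ax + by + cz = a·x₀ + b·y₀ + c·z₀.
d = 1·5 + 0·(-1) + 0·4
  = 5 + 0 + 0
  = 5
Equation: x = 5

x = 5


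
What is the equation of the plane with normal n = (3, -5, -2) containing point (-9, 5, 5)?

The plane through P with normal n = (a, b, c) satisfies n·(r - P) = 0,
i.e. ax + by + cz = a·x₀ + b·y₀ + c·z₀.
d = 3·(-9) + (-5)·5 + (-2)·5
  = -27 - 25 - 10
  = -62
Equation: 3x - 5y - 2z = -62

3x - 5y - 2z = -62


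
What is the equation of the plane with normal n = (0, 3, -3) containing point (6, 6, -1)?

The plane through P with normal n = (a, b, c) satisfies n·(r - P) = 0,
i.e. ax + by + cz = a·x₀ + b·y₀ + c·z₀.
d = 0·6 + 3·6 + (-3)·(-1)
  = 0 + 18 + 3
  = 21
Equation: 3y - 3z = 21

3y - 3z = 21


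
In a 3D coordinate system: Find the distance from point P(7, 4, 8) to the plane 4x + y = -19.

distance = |a·x₀ + b·y₀ + c·z₀ - d| / √(a² + b² + c²)
  = |4·7 + 1·4 + 0·8 - (-19)| / √(4² + 1² + 0²)
  = |28 + 4 + 0 + 19| / √(16 + 1 + 0)
  = |51| / √17
  = 51 / 4.123
  ≈ 12.37

12.37


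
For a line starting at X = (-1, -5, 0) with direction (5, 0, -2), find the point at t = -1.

P(t) = X + t·d
  = (-1 + 5·(-1), -5 + 0·(-1), 0 + (-2)·(-1))
  = (-1 - 5, -5 + 0, 0 + 2)
  = (-6, -5, 2)

(-6, -5, 2)


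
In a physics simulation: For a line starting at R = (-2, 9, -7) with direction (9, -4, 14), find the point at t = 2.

P(t) = R + t·d
  = (-2 + 9·2, 9 + (-4)·2, -7 + 14·2)
  = (-2 + 18, 9 - 8, -7 + 28)
  = (16, 1, 21)

(16, 1, 21)


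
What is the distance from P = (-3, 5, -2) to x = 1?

distance = |a·x₀ + b·y₀ + c·z₀ - d| / √(a² + b² + c²)
  = |1·(-3) + 0·5 + 0·(-2) - 1| / √(1² + 0² + 0²)
  = |-3 + 0 + 0 - 1| / √(1 + 0 + 0)
  = |-4| / √1
  = 4 / 1
  ≈ 4

4


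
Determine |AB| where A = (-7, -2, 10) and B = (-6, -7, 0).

d = √[(x₂-x₁)² + (y₂-y₁)² + (z₂-z₁)²]
  = √[1² + (-5)² + (-10)²]
  = √[1 + 25 + 100]
  = √126
  ≈ 11.22

11.22


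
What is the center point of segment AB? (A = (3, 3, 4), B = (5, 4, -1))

M = ((x₁+x₂)/2, (y₁+y₂)/2, (z₁+z₂)/2)
  = ((3 + 5)/2, (3 + 4)/2, (4 - 1)/2)
  = (8/2, 7/2, 3/2)
  = (4, 3.5, 1.5)

(4, 3.5, 1.5)


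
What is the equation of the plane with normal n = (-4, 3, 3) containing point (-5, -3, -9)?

The plane through P with normal n = (a, b, c) satisfies n·(r - P) = 0,
i.e. ax + by + cz = a·x₀ + b·y₀ + c·z₀.
d = (-4)·(-5) + 3·(-3) + 3·(-9)
  = 20 - 9 - 27
  = -16
Equation: -4x + 3y + 3z = -16

-4x + 3y + 3z = -16


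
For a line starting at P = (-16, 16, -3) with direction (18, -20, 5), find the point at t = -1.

P(t) = P + t·d
  = (-16 + 18·(-1), 16 + (-20)·(-1), -3 + 5·(-1))
  = (-16 - 18, 16 + 20, -3 - 5)
  = (-34, 36, -8)

(-34, 36, -8)


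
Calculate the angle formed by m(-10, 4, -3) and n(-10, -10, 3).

m·n = (-10)·(-10) + 4·(-10) + (-3)·3 = 100 - 40 - 9 = 51
|m| = √((-10)² + 4² + (-3)²) = √125 ≈ 11.18
|n| = √((-10)² + (-10)² + 3²) = √209 ≈ 14.46
cos θ = (m·n)/(|m||n|) = 51/(11.18·14.46) ≈ 0.3155
θ = arccos(0.3155) ≈ 71.61°

71.61°


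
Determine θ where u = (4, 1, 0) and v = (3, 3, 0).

u·v = 4·3 + 1·3 + 0·0 = 12 + 3 + 0 = 15
|u| = √(4² + 1² + 0²) = √17 ≈ 4.123
|v| = √(3² + 3² + 0²) = √18 ≈ 4.243
cos θ = (u·v)/(|u||v|) = 15/(4.123·4.243) ≈ 0.8575
θ = arccos(0.8575) ≈ 30.96°

30.96°


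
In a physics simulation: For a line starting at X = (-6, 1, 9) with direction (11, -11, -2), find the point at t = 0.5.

P(t) = X + t·d
  = (-6 + 11·0.5, 1 + (-11)·0.5, 9 + (-2)·0.5)
  = (-6 + 5.5, 1 - 5.5, 9 - 1)
  = (-0.5, -4.5, 8)

(-0.5, -4.5, 8)


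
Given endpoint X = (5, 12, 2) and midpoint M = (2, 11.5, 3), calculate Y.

Y = 2M - X
  = (2·2 - 5, 2·11.5 - 12, 2·3 - 2)
  = (4 - 5, 23 - 12, 6 - 2)
  = (-1, 11, 4)

(-1, 11, 4)


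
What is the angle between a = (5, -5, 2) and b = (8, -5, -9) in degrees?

a·b = 5·8 + (-5)·(-5) + 2·(-9) = 40 + 25 - 18 = 47
|a| = √(5² + (-5)² + 2²) = √54 ≈ 7.348
|b| = √(8² + (-5)² + (-9)²) = √170 ≈ 13.04
cos θ = (a·b)/(|a||b|) = 47/(7.348·13.04) ≈ 0.4905
θ = arccos(0.4905) ≈ 60.62°

60.62°


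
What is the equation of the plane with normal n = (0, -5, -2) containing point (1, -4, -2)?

The plane through P with normal n = (a, b, c) satisfies n·(r - P) = 0,
i.e. ax + by + cz = a·x₀ + b·y₀ + c·z₀.
d = 0·1 + (-5)·(-4) + (-2)·(-2)
  = 0 + 20 + 4
  = 24
Equation: -5y - 2z = 24

-5y - 2z = 24


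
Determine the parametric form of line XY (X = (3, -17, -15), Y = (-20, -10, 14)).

Direction vector d = Y - X = (-20 - 3, -10 + 17, 14 + 15) = (-23, 7, 29)
Parametric form r = X + t·d:
x = 3 - 23t, y = -17 + 7t, z = -15 + 29t

x = 3 - 23t, y = -17 + 7t, z = -15 + 29t


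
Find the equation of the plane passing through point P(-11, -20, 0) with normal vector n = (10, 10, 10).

The plane through P with normal n = (a, b, c) satisfies n·(r - P) = 0,
i.e. ax + by + cz = a·x₀ + b·y₀ + c·z₀.
d = 10·(-11) + 10·(-20) + 10·0
  = -110 - 200 + 0
  = -310
Equation: 10x + 10y + 10z = -310

10x + 10y + 10z = -310


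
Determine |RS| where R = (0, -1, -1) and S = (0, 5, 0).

d = √[(x₂-x₁)² + (y₂-y₁)² + (z₂-z₁)²]
  = √[0² + 6² + 1²]
  = √[0 + 36 + 1]
  = √37
  ≈ 6.083

6.083


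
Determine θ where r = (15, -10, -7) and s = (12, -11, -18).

r·s = 15·12 + (-10)·(-11) + (-7)·(-18) = 180 + 110 + 126 = 416
|r| = √(15² + (-10)² + (-7)²) = √374 ≈ 19.34
|s| = √(12² + (-11)² + (-18)²) = √589 ≈ 24.27
cos θ = (r·s)/(|r||s|) = 416/(19.34·24.27) ≈ 0.8863
θ = arccos(0.8863) ≈ 27.58°

27.58°


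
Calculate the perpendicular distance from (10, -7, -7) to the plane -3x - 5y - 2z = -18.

distance = |a·x₀ + b·y₀ + c·z₀ - d| / √(a² + b² + c²)
  = |(-3)·10 + (-5)·(-7) + (-2)·(-7) - (-18)| / √((-3)² + (-5)² + (-2)²)
  = |-30 + 35 + 14 + 18| / √(9 + 25 + 4)
  = |37| / √38
  = 37 / 6.164
  ≈ 6.002

6.002


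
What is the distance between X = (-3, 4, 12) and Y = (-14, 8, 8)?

d = √[(x₂-x₁)² + (y₂-y₁)² + (z₂-z₁)²]
  = √[(-11)² + 4² + (-4)²]
  = √[121 + 16 + 16]
  = √153
  ≈ 12.37

12.37


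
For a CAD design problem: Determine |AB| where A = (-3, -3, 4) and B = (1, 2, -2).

d = √[(x₂-x₁)² + (y₂-y₁)² + (z₂-z₁)²]
  = √[4² + 5² + (-6)²]
  = √[16 + 25 + 36]
  = √77
  ≈ 8.775

8.775


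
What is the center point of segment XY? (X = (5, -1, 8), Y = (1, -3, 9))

M = ((x₁+x₂)/2, (y₁+y₂)/2, (z₁+z₂)/2)
  = ((5 + 1)/2, (-1 - 3)/2, (8 + 9)/2)
  = (6/2, -4/2, 17/2)
  = (3, -2, 8.5)

(3, -2, 8.5)


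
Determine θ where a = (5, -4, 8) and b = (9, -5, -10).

a·b = 5·9 + (-4)·(-5) + 8·(-10) = 45 + 20 - 80 = -15
|a| = √(5² + (-4)² + 8²) = √105 ≈ 10.25
|b| = √(9² + (-5)² + (-10)²) = √206 ≈ 14.35
cos θ = (a·b)/(|a||b|) = -15/(10.25·14.35) ≈ -0.102
θ = arccos(-0.102) ≈ 95.85°

95.85°


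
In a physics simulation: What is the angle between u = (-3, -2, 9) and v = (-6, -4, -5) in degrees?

u·v = (-3)·(-6) + (-2)·(-4) + 9·(-5) = 18 + 8 - 45 = -19
|u| = √((-3)² + (-2)² + 9²) = √94 ≈ 9.695
|v| = √((-6)² + (-4)² + (-5)²) = √77 ≈ 8.775
cos θ = (u·v)/(|u||v|) = -19/(9.695·8.775) ≈ -0.2233
θ = arccos(-0.2233) ≈ 102.9°

102.9°


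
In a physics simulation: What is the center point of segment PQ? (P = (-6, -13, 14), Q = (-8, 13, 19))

M = ((x₁+x₂)/2, (y₁+y₂)/2, (z₁+z₂)/2)
  = ((-6 - 8)/2, (-13 + 13)/2, (14 + 19)/2)
  = (-14/2, 0/2, 33/2)
  = (-7, 0, 16.5)

(-7, 0, 16.5)


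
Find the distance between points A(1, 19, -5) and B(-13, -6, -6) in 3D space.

d = √[(x₂-x₁)² + (y₂-y₁)² + (z₂-z₁)²]
  = √[(-14)² + (-25)² + (-1)²]
  = √[196 + 625 + 1]
  = √822
  ≈ 28.67

28.67


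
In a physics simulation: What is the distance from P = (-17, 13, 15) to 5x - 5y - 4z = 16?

distance = |a·x₀ + b·y₀ + c·z₀ - d| / √(a² + b² + c²)
  = |5·(-17) + (-5)·13 + (-4)·15 - 16| / √(5² + (-5)² + (-4)²)
  = |-85 - 65 - 60 - 16| / √(25 + 25 + 16)
  = |-226| / √66
  = 226 / 8.124
  ≈ 27.82

27.82


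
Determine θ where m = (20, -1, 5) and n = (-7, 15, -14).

m·n = 20·(-7) + (-1)·15 + 5·(-14) = -140 - 15 - 70 = -225
|m| = √(20² + (-1)² + 5²) = √426 ≈ 20.64
|n| = √((-7)² + 15² + (-14)²) = √470 ≈ 21.68
cos θ = (m·n)/(|m||n|) = -225/(20.64·21.68) ≈ -0.5028
θ = arccos(-0.5028) ≈ 120.2°

120.2°


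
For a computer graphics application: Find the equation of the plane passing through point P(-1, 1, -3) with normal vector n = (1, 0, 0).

The plane through P with normal n = (a, b, c) satisfies n·(r - P) = 0,
i.e. ax + by + cz = a·x₀ + b·y₀ + c·z₀.
d = 1·(-1) + 0·1 + 0·(-3)
  = -1 + 0 + 0
  = -1
Equation: x = -1

x = -1


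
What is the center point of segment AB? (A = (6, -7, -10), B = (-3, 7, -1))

M = ((x₁+x₂)/2, (y₁+y₂)/2, (z₁+z₂)/2)
  = ((6 - 3)/2, (-7 + 7)/2, (-10 - 1)/2)
  = (3/2, 0/2, -11/2)
  = (1.5, 0, -5.5)

(1.5, 0, -5.5)


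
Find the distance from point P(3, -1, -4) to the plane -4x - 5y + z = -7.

distance = |a·x₀ + b·y₀ + c·z₀ - d| / √(a² + b² + c²)
  = |(-4)·3 + (-5)·(-1) + 1·(-4) - (-7)| / √((-4)² + (-5)² + 1²)
  = |-12 + 5 - 4 + 7| / √(16 + 25 + 1)
  = |-4| / √42
  = 4 / 6.481
  ≈ 0.6172

0.6172


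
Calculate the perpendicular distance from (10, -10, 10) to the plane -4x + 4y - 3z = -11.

distance = |a·x₀ + b·y₀ + c·z₀ - d| / √(a² + b² + c²)
  = |(-4)·10 + 4·(-10) + (-3)·10 - (-11)| / √((-4)² + 4² + (-3)²)
  = |-40 - 40 - 30 + 11| / √(16 + 16 + 9)
  = |-99| / √41
  = 99 / 6.403
  ≈ 15.46

15.46


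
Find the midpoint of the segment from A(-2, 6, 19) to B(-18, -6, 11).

M = ((x₁+x₂)/2, (y₁+y₂)/2, (z₁+z₂)/2)
  = ((-2 - 18)/2, (6 - 6)/2, (19 + 11)/2)
  = (-20/2, 0/2, 30/2)
  = (-10, 0, 15)

(-10, 0, 15)


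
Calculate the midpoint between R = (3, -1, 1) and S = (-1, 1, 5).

M = ((x₁+x₂)/2, (y₁+y₂)/2, (z₁+z₂)/2)
  = ((3 - 1)/2, (-1 + 1)/2, (1 + 5)/2)
  = (2/2, 0/2, 6/2)
  = (1, 0, 3)

(1, 0, 3)


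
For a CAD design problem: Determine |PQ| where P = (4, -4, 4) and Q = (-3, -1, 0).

d = √[(x₂-x₁)² + (y₂-y₁)² + (z₂-z₁)²]
  = √[(-7)² + 3² + (-4)²]
  = √[49 + 9 + 16]
  = √74
  ≈ 8.602

8.602


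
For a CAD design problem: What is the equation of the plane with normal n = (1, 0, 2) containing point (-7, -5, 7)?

The plane through P with normal n = (a, b, c) satisfies n·(r - P) = 0,
i.e. ax + by + cz = a·x₀ + b·y₀ + c·z₀.
d = 1·(-7) + 0·(-5) + 2·7
  = -7 + 0 + 14
  = 7
Equation: x + 2z = 7

x + 2z = 7


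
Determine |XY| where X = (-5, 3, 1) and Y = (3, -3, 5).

d = √[(x₂-x₁)² + (y₂-y₁)² + (z₂-z₁)²]
  = √[8² + (-6)² + 4²]
  = √[64 + 36 + 16]
  = √116
  ≈ 10.77

10.77


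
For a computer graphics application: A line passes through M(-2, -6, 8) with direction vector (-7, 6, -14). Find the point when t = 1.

P(t) = M + t·d
  = (-2 + (-7)·1, -6 + 6·1, 8 + (-14)·1)
  = (-2 - 7, -6 + 6, 8 - 14)
  = (-9, 0, -6)

(-9, 0, -6)


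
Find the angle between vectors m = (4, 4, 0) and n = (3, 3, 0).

m·n = 4·3 + 4·3 + 0·0 = 12 + 12 + 0 = 24
|m| = √(4² + 4² + 0²) = √32 ≈ 5.657
|n| = √(3² + 3² + 0²) = √18 ≈ 4.243
cos θ = (m·n)/(|m||n|) = 24/(5.657·4.243) ≈ 1
θ = arccos(1) ≈ 0°

0°


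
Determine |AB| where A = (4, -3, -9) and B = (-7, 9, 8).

d = √[(x₂-x₁)² + (y₂-y₁)² + (z₂-z₁)²]
  = √[(-11)² + 12² + 17²]
  = √[121 + 144 + 289]
  = √554
  ≈ 23.54

23.54


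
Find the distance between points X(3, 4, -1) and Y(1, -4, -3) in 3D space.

d = √[(x₂-x₁)² + (y₂-y₁)² + (z₂-z₁)²]
  = √[(-2)² + (-8)² + (-2)²]
  = √[4 + 64 + 4]
  = √72
  ≈ 8.485

8.485


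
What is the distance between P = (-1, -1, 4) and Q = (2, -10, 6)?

d = √[(x₂-x₁)² + (y₂-y₁)² + (z₂-z₁)²]
  = √[3² + (-9)² + 2²]
  = √[9 + 81 + 4]
  = √94
  ≈ 9.695

9.695


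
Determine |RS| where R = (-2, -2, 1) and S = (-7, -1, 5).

d = √[(x₂-x₁)² + (y₂-y₁)² + (z₂-z₁)²]
  = √[(-5)² + 1² + 4²]
  = √[25 + 1 + 16]
  = √42
  ≈ 6.481

6.481


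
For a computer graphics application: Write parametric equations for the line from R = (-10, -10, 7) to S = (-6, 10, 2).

Direction vector d = S - R = (-6 + 10, 10 + 10, 2 - 7) = (4, 20, -5)
Parametric form r = R + t·d:
x = -10 + 4t, y = -10 + 20t, z = 7 - 5t

x = -10 + 4t, y = -10 + 20t, z = 7 - 5t


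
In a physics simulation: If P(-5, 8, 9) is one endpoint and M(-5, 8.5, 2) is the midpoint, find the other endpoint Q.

Q = 2M - P
  = (2·(-5) - (-5), 2·8.5 - 8, 2·2 - 9)
  = (-10 + 5, 17 - 8, 4 - 9)
  = (-5, 9, -5)

(-5, 9, -5)


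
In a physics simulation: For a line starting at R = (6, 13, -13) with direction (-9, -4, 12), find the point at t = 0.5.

P(t) = R + t·d
  = (6 + (-9)·0.5, 13 + (-4)·0.5, -13 + 12·0.5)
  = (6 - 4.5, 13 - 2, -13 + 6)
  = (1.5, 11, -7)

(1.5, 11, -7)


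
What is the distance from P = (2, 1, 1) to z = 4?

distance = |a·x₀ + b·y₀ + c·z₀ - d| / √(a² + b² + c²)
  = |0·2 + 0·1 + 1·1 - 4| / √(0² + 0² + 1²)
  = |0 + 0 + 1 - 4| / √(0 + 0 + 1)
  = |-3| / √1
  = 3 / 1
  ≈ 3

3


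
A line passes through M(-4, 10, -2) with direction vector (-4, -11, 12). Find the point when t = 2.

P(t) = M + t·d
  = (-4 + (-4)·2, 10 + (-11)·2, -2 + 12·2)
  = (-4 - 8, 10 - 22, -2 + 24)
  = (-12, -12, 22)

(-12, -12, 22)


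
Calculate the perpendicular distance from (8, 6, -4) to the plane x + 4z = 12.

distance = |a·x₀ + b·y₀ + c·z₀ - d| / √(a² + b² + c²)
  = |1·8 + 0·6 + 4·(-4) - 12| / √(1² + 0² + 4²)
  = |8 + 0 - 16 - 12| / √(1 + 0 + 16)
  = |-20| / √17
  = 20 / 4.123
  ≈ 4.851

4.851


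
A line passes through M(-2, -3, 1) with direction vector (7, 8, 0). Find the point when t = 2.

P(t) = M + t·d
  = (-2 + 7·2, -3 + 8·2, 1 + 0·2)
  = (-2 + 14, -3 + 16, 1 + 0)
  = (12, 13, 1)

(12, 13, 1)


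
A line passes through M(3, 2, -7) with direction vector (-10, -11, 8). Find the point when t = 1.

P(t) = M + t·d
  = (3 + (-10)·1, 2 + (-11)·1, -7 + 8·1)
  = (3 - 10, 2 - 11, -7 + 8)
  = (-7, -9, 1)

(-7, -9, 1)


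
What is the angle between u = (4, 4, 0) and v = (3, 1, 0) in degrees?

u·v = 4·3 + 4·1 + 0·0 = 12 + 4 + 0 = 16
|u| = √(4² + 4² + 0²) = √32 ≈ 5.657
|v| = √(3² + 1² + 0²) = √10 ≈ 3.162
cos θ = (u·v)/(|u||v|) = 16/(5.657·3.162) ≈ 0.8944
θ = arccos(0.8944) ≈ 26.57°

26.57°


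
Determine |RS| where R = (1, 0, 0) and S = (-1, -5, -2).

d = √[(x₂-x₁)² + (y₂-y₁)² + (z₂-z₁)²]
  = √[(-2)² + (-5)² + (-2)²]
  = √[4 + 25 + 4]
  = √33
  ≈ 5.745

5.745


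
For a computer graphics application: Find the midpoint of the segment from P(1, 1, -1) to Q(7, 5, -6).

M = ((x₁+x₂)/2, (y₁+y₂)/2, (z₁+z₂)/2)
  = ((1 + 7)/2, (1 + 5)/2, (-1 - 6)/2)
  = (8/2, 6/2, -7/2)
  = (4, 3, -3.5)

(4, 3, -3.5)


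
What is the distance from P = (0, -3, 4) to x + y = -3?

distance = |a·x₀ + b·y₀ + c·z₀ - d| / √(a² + b² + c²)
  = |1·0 + 1·(-3) + 0·4 - (-3)| / √(1² + 1² + 0²)
  = |0 - 3 + 0 + 3| / √(1 + 1 + 0)
  = |0| / √2
  = 0 / 1.414
  ≈ 0

0


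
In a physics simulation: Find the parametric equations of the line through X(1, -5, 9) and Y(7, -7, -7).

Direction vector d = Y - X = (7 - 1, -7 + 5, -7 - 9) = (6, -2, -16)
Parametric form r = X + t·d:
x = 1 + 6t, y = -5 - 2t, z = 9 - 16t

x = 1 + 6t, y = -5 - 2t, z = 9 - 16t


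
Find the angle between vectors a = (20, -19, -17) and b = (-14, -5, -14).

a·b = 20·(-14) + (-19)·(-5) + (-17)·(-14) = -280 + 95 + 238 = 53
|a| = √(20² + (-19)² + (-17)²) = √1050 ≈ 32.4
|b| = √((-14)² + (-5)² + (-14)²) = √417 ≈ 20.42
cos θ = (a·b)/(|a||b|) = 53/(32.4·20.42) ≈ 0.0801
θ = arccos(0.0801) ≈ 85.41°

85.41°


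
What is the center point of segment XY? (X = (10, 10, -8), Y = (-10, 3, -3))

M = ((x₁+x₂)/2, (y₁+y₂)/2, (z₁+z₂)/2)
  = ((10 - 10)/2, (10 + 3)/2, (-8 - 3)/2)
  = (0/2, 13/2, -11/2)
  = (0, 6.5, -5.5)

(0, 6.5, -5.5)


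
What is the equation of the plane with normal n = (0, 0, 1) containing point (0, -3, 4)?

The plane through P with normal n = (a, b, c) satisfies n·(r - P) = 0,
i.e. ax + by + cz = a·x₀ + b·y₀ + c·z₀.
d = 0·0 + 0·(-3) + 1·4
  = 0 + 0 + 4
  = 4
Equation: z = 4

z = 4


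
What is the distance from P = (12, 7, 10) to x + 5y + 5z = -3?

distance = |a·x₀ + b·y₀ + c·z₀ - d| / √(a² + b² + c²)
  = |1·12 + 5·7 + 5·10 - (-3)| / √(1² + 5² + 5²)
  = |12 + 35 + 50 + 3| / √(1 + 25 + 25)
  = |100| / √51
  = 100 / 7.141
  ≈ 14

14


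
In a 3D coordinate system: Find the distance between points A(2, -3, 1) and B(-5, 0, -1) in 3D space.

d = √[(x₂-x₁)² + (y₂-y₁)² + (z₂-z₁)²]
  = √[(-7)² + 3² + (-2)²]
  = √[49 + 9 + 4]
  = √62
  ≈ 7.874

7.874


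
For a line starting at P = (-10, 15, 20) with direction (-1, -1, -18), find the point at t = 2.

P(t) = P + t·d
  = (-10 + (-1)·2, 15 + (-1)·2, 20 + (-18)·2)
  = (-10 - 2, 15 - 2, 20 - 36)
  = (-12, 13, -16)

(-12, 13, -16)


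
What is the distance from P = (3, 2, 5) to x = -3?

distance = |a·x₀ + b·y₀ + c·z₀ - d| / √(a² + b² + c²)
  = |1·3 + 0·2 + 0·5 - (-3)| / √(1² + 0² + 0²)
  = |3 + 0 + 0 + 3| / √(1 + 0 + 0)
  = |6| / √1
  = 6 / 1
  ≈ 6

6


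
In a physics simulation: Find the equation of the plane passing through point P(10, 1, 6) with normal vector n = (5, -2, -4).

The plane through P with normal n = (a, b, c) satisfies n·(r - P) = 0,
i.e. ax + by + cz = a·x₀ + b·y₀ + c·z₀.
d = 5·10 + (-2)·1 + (-4)·6
  = 50 - 2 - 24
  = 24
Equation: 5x - 2y - 4z = 24

5x - 2y - 4z = 24


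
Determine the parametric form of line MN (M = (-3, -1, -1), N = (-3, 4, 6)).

Direction vector d = N - M = (-3 + 3, 4 + 1, 6 + 1) = (0, 5, 7)
Parametric form r = M + t·d:
x = -3, y = -1 + 5t, z = -1 + 7t

x = -3, y = -1 + 5t, z = -1 + 7t


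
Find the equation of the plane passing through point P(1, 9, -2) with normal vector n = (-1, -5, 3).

The plane through P with normal n = (a, b, c) satisfies n·(r - P) = 0,
i.e. ax + by + cz = a·x₀ + b·y₀ + c·z₀.
d = (-1)·1 + (-5)·9 + 3·(-2)
  = -1 - 45 - 6
  = -52
Equation: -x - 5y + 3z = -52

-x - 5y + 3z = -52


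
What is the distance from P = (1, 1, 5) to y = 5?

distance = |a·x₀ + b·y₀ + c·z₀ - d| / √(a² + b² + c²)
  = |0·1 + 1·1 + 0·5 - 5| / √(0² + 1² + 0²)
  = |0 + 1 + 0 - 5| / √(0 + 1 + 0)
  = |-4| / √1
  = 4 / 1
  ≈ 4

4


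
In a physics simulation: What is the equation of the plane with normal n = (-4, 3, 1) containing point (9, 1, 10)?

The plane through P with normal n = (a, b, c) satisfies n·(r - P) = 0,
i.e. ax + by + cz = a·x₀ + b·y₀ + c·z₀.
d = (-4)·9 + 3·1 + 1·10
  = -36 + 3 + 10
  = -23
Equation: -4x + 3y + z = -23

-4x + 3y + z = -23


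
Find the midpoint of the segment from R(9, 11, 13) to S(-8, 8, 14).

M = ((x₁+x₂)/2, (y₁+y₂)/2, (z₁+z₂)/2)
  = ((9 - 8)/2, (11 + 8)/2, (13 + 14)/2)
  = (1/2, 19/2, 27/2)
  = (0.5, 9.5, 13.5)

(0.5, 9.5, 13.5)


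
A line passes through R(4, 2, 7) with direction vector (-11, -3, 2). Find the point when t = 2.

P(t) = R + t·d
  = (4 + (-11)·2, 2 + (-3)·2, 7 + 2·2)
  = (4 - 22, 2 - 6, 7 + 4)
  = (-18, -4, 11)

(-18, -4, 11)


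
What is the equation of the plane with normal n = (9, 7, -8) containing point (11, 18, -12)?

The plane through P with normal n = (a, b, c) satisfies n·(r - P) = 0,
i.e. ax + by + cz = a·x₀ + b·y₀ + c·z₀.
d = 9·11 + 7·18 + (-8)·(-12)
  = 99 + 126 + 96
  = 321
Equation: 9x + 7y - 8z = 321

9x + 7y - 8z = 321


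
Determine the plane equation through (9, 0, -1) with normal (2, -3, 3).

The plane through P with normal n = (a, b, c) satisfies n·(r - P) = 0,
i.e. ax + by + cz = a·x₀ + b·y₀ + c·z₀.
d = 2·9 + (-3)·0 + 3·(-1)
  = 18 + 0 - 3
  = 15
Equation: 2x - 3y + 3z = 15

2x - 3y + 3z = 15


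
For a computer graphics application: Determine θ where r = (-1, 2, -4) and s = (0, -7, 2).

r·s = (-1)·0 + 2·(-7) + (-4)·2 = 0 - 14 - 8 = -22
|r| = √((-1)² + 2² + (-4)²) = √21 ≈ 4.583
|s| = √(0² + (-7)² + 2²) = √53 ≈ 7.28
cos θ = (r·s)/(|r||s|) = -22/(4.583·7.28) ≈ -0.6594
θ = arccos(-0.6594) ≈ 131.3°

131.3°


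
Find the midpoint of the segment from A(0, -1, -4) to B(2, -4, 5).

M = ((x₁+x₂)/2, (y₁+y₂)/2, (z₁+z₂)/2)
  = ((0 + 2)/2, (-1 - 4)/2, (-4 + 5)/2)
  = (2/2, -5/2, 1/2)
  = (1, -2.5, 0.5)

(1, -2.5, 0.5)


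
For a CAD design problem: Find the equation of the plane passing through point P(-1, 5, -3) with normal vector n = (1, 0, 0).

The plane through P with normal n = (a, b, c) satisfies n·(r - P) = 0,
i.e. ax + by + cz = a·x₀ + b·y₀ + c·z₀.
d = 1·(-1) + 0·5 + 0·(-3)
  = -1 + 0 + 0
  = -1
Equation: x = -1

x = -1
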